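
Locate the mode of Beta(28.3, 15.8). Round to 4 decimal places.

The density x^(α−1)(1−x)^(β−1) is maximised at (α−1)/(α+β−2) = 27.3/42.1 = 0.6485.

0.6485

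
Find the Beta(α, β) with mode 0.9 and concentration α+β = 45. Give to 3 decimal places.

α = 39.700, β = 5.300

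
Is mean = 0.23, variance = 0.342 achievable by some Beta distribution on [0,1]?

No

For any Beta, Var(X) < E[X]·(1−E[X]).
Here μ(1−μ) = 0.23×0.77 = 0.1771, and 0.342 ≥ 0.1771.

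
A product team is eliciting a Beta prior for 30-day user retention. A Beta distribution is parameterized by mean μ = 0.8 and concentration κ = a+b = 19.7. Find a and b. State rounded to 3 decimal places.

a = μκ = 0.8×19.7 = 15.760 and b = (1−μ)κ = 0.2×19.7 = 3.940.

a = 15.760, b = 3.940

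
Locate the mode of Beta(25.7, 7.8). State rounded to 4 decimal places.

The density x^(α−1)(1−x)^(β−1) is maximised at (α−1)/(α+β−2) = 24.7/31.5 = 0.7841.

0.7841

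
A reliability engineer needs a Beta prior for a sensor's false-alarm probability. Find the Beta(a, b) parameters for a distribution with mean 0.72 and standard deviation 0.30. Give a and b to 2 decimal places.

a = 0.89, b = 0.35

Variance = 0.30² = 0.0900. The moment-matching identity a+b = μ(1−μ)/Var − 1 gives
a+b = 0.2016/0.0900 − 1 = 1.2400, so a = μ·1.2400 = 0.89 and b = (1−μ)·1.2400 = 0.35.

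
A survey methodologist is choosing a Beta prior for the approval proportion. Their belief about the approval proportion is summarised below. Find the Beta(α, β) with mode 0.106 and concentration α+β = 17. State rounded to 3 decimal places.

Mode = (α−1)/(κ−2) with κ = α+β, so α−1 = 0.106·15 = 1.590.
α = 2.590; β = κ − α = 14.410.

α = 2.590, β = 14.410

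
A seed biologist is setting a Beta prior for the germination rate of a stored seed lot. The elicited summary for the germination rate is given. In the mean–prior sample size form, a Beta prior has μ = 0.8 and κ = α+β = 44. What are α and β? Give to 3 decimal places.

α = 35.200, β = 8.800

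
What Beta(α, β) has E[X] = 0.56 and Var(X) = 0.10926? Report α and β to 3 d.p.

α = 0.703, β = 0.552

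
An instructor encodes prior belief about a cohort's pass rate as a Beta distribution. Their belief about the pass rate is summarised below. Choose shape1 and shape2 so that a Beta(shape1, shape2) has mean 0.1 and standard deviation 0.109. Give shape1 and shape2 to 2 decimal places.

shape1 = 0.66, shape2 = 5.92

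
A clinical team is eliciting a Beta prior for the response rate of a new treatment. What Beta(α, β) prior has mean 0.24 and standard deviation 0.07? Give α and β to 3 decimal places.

First σ² = 0.0049. Setting α = μn, β = (1−μ)n with n = α+β,
μ(1−μ)/(n+1) = 0.0049 ⇒ n+1 = 0.1824/0.0049 = 37.2245 ⇒ n = 36.2245.
Hence α = 0.24×36.2245 = 8.694, β = 0.76×36.2245 = 27.531.

α = 8.694, β = 27.531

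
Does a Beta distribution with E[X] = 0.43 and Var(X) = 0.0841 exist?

For any Beta, Var(X) < E[X]·(1−E[X]).
Here μ(1−μ) = 0.43×0.57 = 0.2451, and 0.0841 < 0.2451.

Yes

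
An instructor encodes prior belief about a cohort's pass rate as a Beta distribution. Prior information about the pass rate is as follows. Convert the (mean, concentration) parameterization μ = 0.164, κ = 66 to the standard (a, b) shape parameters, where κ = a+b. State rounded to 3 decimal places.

a = μκ = 0.164×66 = 10.824 and b = (1−μ)κ = 0.836×66 = 55.176.

a = 10.824, b = 55.176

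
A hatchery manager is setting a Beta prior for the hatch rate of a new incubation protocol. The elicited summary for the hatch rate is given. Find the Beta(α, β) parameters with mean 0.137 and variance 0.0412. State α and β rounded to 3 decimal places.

α = 0.256, β = 1.614

Let s = α+β. The Beta variance is μ(1−μ)/(s+1).
So s+1 = μ(1−μ)/σ² = (0.137×0.863)/0.0412 = 0.118231/0.0412 = 2.8697, giving s = 1.8697.
Then α = μs = 0.137×1.8697 = 0.256 and β = (1−μ)s = 0.863×1.8697 = 1.614.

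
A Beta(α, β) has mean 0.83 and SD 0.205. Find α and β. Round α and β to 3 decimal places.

α = 1.957, β = 0.401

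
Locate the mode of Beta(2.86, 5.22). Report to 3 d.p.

0.306

The density x^(α−1)(1−x)^(β−1) is maximised at (α−1)/(α+β−2) = 1.86/6.08 = 0.306.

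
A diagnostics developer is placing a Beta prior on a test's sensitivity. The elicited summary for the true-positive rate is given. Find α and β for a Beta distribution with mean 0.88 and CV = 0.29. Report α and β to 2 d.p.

α = 0.55, β = 0.07

Var = (CV·μ)² = (0.29×0.88)² = 0.065127.
α+β = μ(1−μ)/Var − 1 = 0.1056/0.065127 − 1 = 0.6214.
Thus α = 0.88·0.6214 = 0.55 and β = 0.12·0.6214 = 0.07.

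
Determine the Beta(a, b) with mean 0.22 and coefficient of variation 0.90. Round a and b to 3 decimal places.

a = 0.743, b = 2.634

Var = (CV·μ)² = (0.90×0.22)² = 0.039204.
a+b = μ(1−μ)/Var − 1 = 0.1716/0.039204 − 1 = 3.3771.
Thus a = 0.22·3.3771 = 0.743 and b = 0.78·3.3771 = 2.634.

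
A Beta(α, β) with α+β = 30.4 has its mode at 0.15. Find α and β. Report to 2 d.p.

α = 5.26, β = 25.14

Since the density peak of Beta(α,β) is at (α−1)/(α+β−2),
α = 1 + 0.15(30.4−2) = 5.26 and β = 30.4 − 5.26 = 25.14.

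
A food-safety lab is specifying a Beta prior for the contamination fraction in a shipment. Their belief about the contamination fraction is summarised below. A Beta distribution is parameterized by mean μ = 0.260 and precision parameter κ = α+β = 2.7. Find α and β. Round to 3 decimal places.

α = 0.702, β = 1.998

α = μκ = 0.260×2.7 = 0.702 and β = (1−μ)κ = 0.740×2.7 = 1.998.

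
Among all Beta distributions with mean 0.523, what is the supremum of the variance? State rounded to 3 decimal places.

Var = μ(1−μ)/(α+β+1), which approaches μ(1−μ) as α+β → 0.
So the supremum is μ(1−μ) = 0.523×0.477 = 0.249.

0.249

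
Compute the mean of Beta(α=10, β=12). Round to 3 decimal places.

0.455

E[X] = α/(α+β) = 10/22 = 0.455.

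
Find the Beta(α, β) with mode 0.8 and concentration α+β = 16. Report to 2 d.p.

Mode = (α−1)/(κ−2) with κ = α+β, so α−1 = 0.8·14 = 11.20.
α = 12.20; β = κ − α = 3.80.

α = 12.20, β = 3.80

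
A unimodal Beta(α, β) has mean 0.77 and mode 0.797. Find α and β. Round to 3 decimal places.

α = 16.940, β = 5.060

Let s = α+β. Mean gives α = μs = 0.77s; mode gives (α−1)/(s−2) = 0.797.
Substituting: 0.77s − 1 = 0.797(s−2) = 0.797s − 1.594, so -0.027s = -0.594 and s = 22.0000.
Then α = 0.77×22.0000 = 16.940 and β = s−α = 5.060.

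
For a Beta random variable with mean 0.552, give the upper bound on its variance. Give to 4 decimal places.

Var = μ(1−μ)/(α+β+1), which approaches μ(1−μ) as α+β → 0.
So the supremum is μ(1−μ) = 0.552×0.448 = 0.2473.

0.2473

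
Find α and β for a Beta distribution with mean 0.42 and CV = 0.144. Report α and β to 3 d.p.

α = 27.551, β = 38.046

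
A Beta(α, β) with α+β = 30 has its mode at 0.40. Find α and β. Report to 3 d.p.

α = 12.200, β = 17.800

Mode = (α−1)/(κ−2) with κ = α+β, so α−1 = 0.40·28 = 11.200.
α = 12.200; β = κ − α = 17.800.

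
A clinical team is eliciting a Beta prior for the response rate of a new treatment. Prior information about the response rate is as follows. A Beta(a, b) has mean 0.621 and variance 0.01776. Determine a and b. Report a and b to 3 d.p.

a = 7.609, b = 4.644

Write ν = a+b; then a = μν and Var = μ(1−μ)/(ν+1).
ν = μ(1−μ)/Var − 1 = 0.235359/0.01776 − 1 = 12.2522.
a = 0.621·12.2522 = 7.609, b = 0.379·12.2522 = 4.644.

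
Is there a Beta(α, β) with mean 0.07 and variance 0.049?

Yes

A Beta with mean μ has variance μ(1−μ)/(α+β+1) < μ(1−μ).
Here μ(1−μ) = 0.07×0.93 = 0.0651, and 0.049 < 0.0651.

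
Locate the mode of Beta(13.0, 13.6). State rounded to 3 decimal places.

0.488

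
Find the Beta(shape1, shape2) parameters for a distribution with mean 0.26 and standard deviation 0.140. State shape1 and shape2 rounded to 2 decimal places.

shape1 = 2.29, shape2 = 6.52

σ² = 0.140² = 0.019600.
With s = shape1+shape2, Var = μ(1−μ)/(s+1), so s+1 = (0.26×0.74)/0.019600 = 9.8163 and s = 8.8163.
shape1 = μs = 2.29, shape2 = (1−μ)s = 6.52.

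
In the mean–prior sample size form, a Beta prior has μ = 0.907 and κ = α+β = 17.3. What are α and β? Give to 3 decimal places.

α = 15.691, β = 1.609

α = μκ = 0.907×17.3 = 15.691 and β = (1−μ)κ = 0.093×17.3 = 1.609.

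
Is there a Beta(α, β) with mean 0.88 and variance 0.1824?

A Beta with mean μ has variance μ(1−μ)/(α+β+1) < μ(1−μ).
Here μ(1−μ) = 0.88×0.12 = 0.1056, and 0.1824 ≥ 0.1056.

No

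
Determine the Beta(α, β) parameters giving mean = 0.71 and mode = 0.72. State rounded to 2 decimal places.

Let s = α+β. Mean gives α = μs = 0.71s; mode gives (α−1)/(s−2) = 0.72.
Substituting: 0.71s − 1 = 0.72(s−2) = 0.72s − 1.44, so -0.01s = -0.44 and s = 44.0000.
Then α = 0.71×44.0000 = 31.24 and β = s−α = 12.76.

α = 31.24, β = 12.76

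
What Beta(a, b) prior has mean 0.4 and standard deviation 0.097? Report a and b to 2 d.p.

a = 9.80, b = 14.70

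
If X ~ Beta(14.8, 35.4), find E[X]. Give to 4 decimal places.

E[X] = α/(α+β) = 14.8/50.2 = 0.2948.

0.2948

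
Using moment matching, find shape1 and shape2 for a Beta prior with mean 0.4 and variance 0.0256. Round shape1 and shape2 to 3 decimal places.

shape1 = 3.350, shape2 = 5.025

Let s = shape1+shape2. The Beta variance is μ(1−μ)/(s+1).
So s+1 = μ(1−μ)/σ² = (0.4×0.6)/0.0256 = 0.24/0.0256 = 9.3750, giving s = 8.3750.
Then shape1 = μs = 0.4×8.3750 = 3.350 and shape2 = (1−μ)s = 0.6×8.3750 = 5.025.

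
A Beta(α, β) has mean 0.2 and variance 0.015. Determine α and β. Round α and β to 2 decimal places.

By moment matching, α+β = μ(1−μ)/σ² − 1 = (0.2·0.8)/0.015 − 1 = 10.6667 − 1 = 9.6667.
Since α/(α+β) = μ, α = 0.2·9.6667 = 1.93 and β = 0.8·9.6667 = 7.73.

α = 1.93, β = 7.73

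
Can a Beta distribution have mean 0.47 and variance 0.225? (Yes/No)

Yes

The Beta variance bound is σ² < μ(1−μ).
Here μ(1−μ) = 0.47×0.53 = 0.2491, and 0.225 < 0.2491.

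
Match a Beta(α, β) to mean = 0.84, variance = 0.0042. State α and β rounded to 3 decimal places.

By moment matching, α+β = μ(1−μ)/σ² − 1 = (0.84·0.16)/0.0042 − 1 = 32.0000 − 1 = 31.0000.
Since α/(α+β) = μ, α = 0.84·31.0000 = 26.040 and β = 0.16·31.0000 = 4.960.

α = 26.040, β = 4.960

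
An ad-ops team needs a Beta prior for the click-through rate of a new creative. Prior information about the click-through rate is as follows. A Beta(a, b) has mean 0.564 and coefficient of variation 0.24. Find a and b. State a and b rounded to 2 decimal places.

a = 7.01, b = 5.42

σ = CV·μ = 0.24×0.564 = 0.13536, so σ² = 0.018322.
s+1 = μ(1−μ)/σ² = 0.245904/0.018322 = 13.4210, so s = a+b = 12.4210.
a = μs = 7.01, b = (1−μ)s = 5.42.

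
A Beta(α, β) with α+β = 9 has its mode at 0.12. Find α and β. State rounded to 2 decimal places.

Mode = (α−1)/(κ−2) with κ = α+β, so α−1 = 0.12·7 = 0.84.
α = 1.84; β = κ − α = 7.16.

α = 1.84, β = 7.16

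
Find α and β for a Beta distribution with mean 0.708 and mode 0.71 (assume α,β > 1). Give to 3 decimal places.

α = 148.680, β = 61.320

With s = α+β: μ = α/s and mode = (α−1)/(s−2). Eliminating α = μs,
μs − 1 = m(s−2) ⇒ s(μ−m) = 1−2m ⇒ s = -0.42/-0.002 = 210.0000.
So α = μs = 148.680, β = (1−μ)s = 61.320.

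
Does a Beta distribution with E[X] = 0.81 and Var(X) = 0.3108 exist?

No

A Beta with mean μ has variance μ(1−μ)/(α+β+1) < μ(1−μ).
Here μ(1−μ) = 0.81×0.19 = 0.1539, and 0.3108 ≥ 0.1539.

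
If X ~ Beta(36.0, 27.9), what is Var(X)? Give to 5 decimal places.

μ = 36.0/63.9 = 0.563380; Var = μ(1−μ)/(α+β+1) = 0.2459829/64.9 = 0.00379.

0.00379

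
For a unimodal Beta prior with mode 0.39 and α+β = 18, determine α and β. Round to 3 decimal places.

α = 7.240, β = 10.760

Since the density peak of Beta(α,β) is at (α−1)/(α+β−2),
α = 1 + 0.39(18−2) = 7.240 and β = 18 − 7.240 = 10.760.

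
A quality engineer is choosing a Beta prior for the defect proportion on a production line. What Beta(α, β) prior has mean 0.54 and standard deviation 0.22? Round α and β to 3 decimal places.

α = 2.231, β = 1.901

Variance = 0.22² = 0.0484. The moment-matching identity α+β = μ(1−μ)/Var − 1 gives
α+β = 0.2484/0.0484 − 1 = 4.1322, so α = μ·4.1322 = 2.231 and β = (1−μ)·4.1322 = 1.901.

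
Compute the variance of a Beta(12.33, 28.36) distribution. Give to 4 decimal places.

μ = 12.33/40.69 = 0.303023; Var = μ(1−μ)/(α+β+1) = 0.2112000/41.69 = 0.0051.

0.0051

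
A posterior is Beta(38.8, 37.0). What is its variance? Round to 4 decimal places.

0.0033

α+β = 75.8 and αβ = 1435.60, so Var = αβ/[(α+β)²(α+β+1)] = 1435.60/441265.152 = 0.0033.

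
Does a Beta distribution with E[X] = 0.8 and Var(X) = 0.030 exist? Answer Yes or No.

Yes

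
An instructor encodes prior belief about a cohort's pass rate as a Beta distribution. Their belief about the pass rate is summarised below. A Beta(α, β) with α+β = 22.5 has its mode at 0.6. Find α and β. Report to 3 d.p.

α = 13.300, β = 9.200

For α,β>1 the mode is (α−1)/(α+β−2), so α = mode·(κ−2)+1 = 0.6×20.5+1 = 13.300.
And β = (1−mode)·(κ−2)+1 = 0.4×20.5+1 = 9.200.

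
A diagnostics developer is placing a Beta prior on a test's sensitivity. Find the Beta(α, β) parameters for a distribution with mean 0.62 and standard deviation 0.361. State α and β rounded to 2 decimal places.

First σ² = 0.130321. Setting α = μn, β = (1−μ)n with n = α+β,
μ(1−μ)/(n+1) = 0.130321 ⇒ n+1 = 0.2356/0.130321 = 1.8078 ⇒ n = 0.8078.
Hence α = 0.62×0.8078 = 0.50, β = 0.38×0.8078 = 0.31.

α = 0.50, β = 0.31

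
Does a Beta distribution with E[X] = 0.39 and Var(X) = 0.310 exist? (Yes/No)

No

The Beta variance bound is σ² < μ(1−μ).
Here μ(1−μ) = 0.39×0.61 = 0.2379, and 0.310 ≥ 0.2379.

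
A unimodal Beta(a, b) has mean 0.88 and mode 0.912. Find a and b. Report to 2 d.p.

a = 22.66, b = 3.09

With s = a+b: μ = a/s and mode = (a−1)/(s−2). Eliminating a = μs,
μs − 1 = m(s−2) ⇒ s(μ−m) = 1−2m ⇒ s = -0.824/-0.032 = 25.7500.
So a = μs = 22.66, b = (1−μ)s = 3.09.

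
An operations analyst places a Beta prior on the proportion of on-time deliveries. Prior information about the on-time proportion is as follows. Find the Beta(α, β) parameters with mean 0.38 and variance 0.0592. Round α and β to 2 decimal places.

Write ν = α+β; then α = μν and Var = μ(1−μ)/(ν+1).
ν = μ(1−μ)/Var − 1 = 0.2356/0.0592 − 1 = 2.9797.
α = 0.38·2.9797 = 1.13, β = 0.62·2.9797 = 1.85.

α = 1.13, β = 1.85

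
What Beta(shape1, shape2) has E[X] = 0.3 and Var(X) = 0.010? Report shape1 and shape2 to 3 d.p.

Let s = shape1+shape2. The Beta variance is μ(1−μ)/(s+1).
So s+1 = μ(1−μ)/σ² = (0.3×0.7)/0.010 = 0.21/0.010 = 21.0000, giving s = 20.0000.
Then shape1 = μs = 0.3×20.0000 = 6.000 and shape2 = (1−μ)s = 0.7×20.0000 = 14.000.

shape1 = 6.000, shape2 = 14.000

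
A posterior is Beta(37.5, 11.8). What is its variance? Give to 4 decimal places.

0.0036

μ = 37.5/49.3 = 0.760649; Var = μ(1−μ)/(α+β+1) = 0.1820621/50.3 = 0.0036.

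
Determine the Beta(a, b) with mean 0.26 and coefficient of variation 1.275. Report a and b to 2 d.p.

a = 0.20, b = 0.56

Var = (CV·μ)² = (1.275×0.26)² = 0.109892.
a+b = μ(1−μ)/Var − 1 = 0.1924/0.109892 − 1 = 0.7508.
Thus a = 0.26·0.7508 = 0.20 and b = 0.74·0.7508 = 0.56.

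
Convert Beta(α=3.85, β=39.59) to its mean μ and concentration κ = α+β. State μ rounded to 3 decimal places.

μ = 0.089, κ = 43.44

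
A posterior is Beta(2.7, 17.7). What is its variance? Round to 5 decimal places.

Var = αβ/[(α+β)²(α+β+1)] = (2.7×17.7)/(20.4²×21.4) = 47.79/8905.824 = 0.00537.

0.00537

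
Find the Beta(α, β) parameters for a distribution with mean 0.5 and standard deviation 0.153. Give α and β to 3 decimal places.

Variance = 0.153² = 0.023409. The moment-matching identity α+β = μ(1−μ)/Var − 1 gives
α+β = 0.25/0.023409 − 1 = 9.6797, so α = μ·9.6797 = 4.840 and β = (1−μ)·9.6797 = 4.840.

α = 4.840, β = 4.840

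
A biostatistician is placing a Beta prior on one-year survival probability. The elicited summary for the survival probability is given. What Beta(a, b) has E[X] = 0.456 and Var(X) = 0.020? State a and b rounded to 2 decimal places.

a = 5.20, b = 6.20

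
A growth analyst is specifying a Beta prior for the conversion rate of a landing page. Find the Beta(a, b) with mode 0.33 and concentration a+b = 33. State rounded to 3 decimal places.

a = 11.230, b = 21.770

For a,b>1 the mode is (a−1)/(a+b−2), so a = mode·(κ−2)+1 = 0.33×31+1 = 11.230.
And b = (1−mode)·(κ−2)+1 = 0.67×31+1 = 21.770.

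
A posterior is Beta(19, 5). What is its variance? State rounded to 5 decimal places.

μ = 19/24 = 0.791667; Var = μ(1−μ)/(α+β+1) = 0.1649306/25 = 0.00660.

0.00660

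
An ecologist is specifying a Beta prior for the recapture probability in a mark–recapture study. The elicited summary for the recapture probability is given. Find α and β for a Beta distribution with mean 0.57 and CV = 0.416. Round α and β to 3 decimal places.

α = 1.915, β = 1.444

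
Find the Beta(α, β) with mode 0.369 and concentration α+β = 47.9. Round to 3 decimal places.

Since the density peak of Beta(α,β) is at (α−1)/(α+β−2),
α = 1 + 0.369(47.9−2) = 17.937 and β = 47.9 − 17.937 = 29.963.

α = 17.937, β = 29.963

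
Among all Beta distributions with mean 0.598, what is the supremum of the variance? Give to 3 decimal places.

For fixed mean μ the Beta variance is μ(1−μ)/(α+β+1), increasing as α+β decreases.
Its least upper bound (not attained) is μ(1−μ) = 0.598·0.402 = 0.240.

0.240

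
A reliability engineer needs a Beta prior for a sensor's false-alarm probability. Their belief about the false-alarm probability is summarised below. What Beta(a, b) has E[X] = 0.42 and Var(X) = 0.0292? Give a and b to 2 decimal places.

a = 3.08, b = 4.26

By moment matching, a+b = μ(1−μ)/σ² − 1 = (0.42·0.58)/0.0292 − 1 = 8.3425 − 1 = 7.3425.
Since a/(a+b) = μ, a = 0.42·7.3425 = 3.08 and b = 0.58·7.3425 = 4.26.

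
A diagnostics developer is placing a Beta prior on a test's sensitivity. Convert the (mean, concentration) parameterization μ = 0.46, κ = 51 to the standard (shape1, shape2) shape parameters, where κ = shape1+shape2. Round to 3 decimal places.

shape1 = 23.460, shape2 = 27.540

Split κ in proportion μ : (1−μ): shape1 = 0.46·51 = 23.460, shape2 = 51 − 23.460 = 27.540.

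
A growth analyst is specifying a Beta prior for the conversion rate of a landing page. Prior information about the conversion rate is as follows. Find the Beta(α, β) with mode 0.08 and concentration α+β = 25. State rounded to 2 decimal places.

Mode = (α−1)/(κ−2) with κ = α+β, so α−1 = 0.08·23 = 1.84.
α = 2.84; β = κ − α = 22.16.

α = 2.84, β = 22.16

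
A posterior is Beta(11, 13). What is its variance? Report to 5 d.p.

Var = αβ/[(α+β)²(α+β+1)] = (11×13)/(24²×25) = 143/14400 = 0.00993.

0.00993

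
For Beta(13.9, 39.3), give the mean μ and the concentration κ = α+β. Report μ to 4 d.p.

μ = 0.2613, κ = 53.2

κ = α+β = 13.9+39.3 = 53.2; μ = α/κ = 13.9/53.2 = 0.2613.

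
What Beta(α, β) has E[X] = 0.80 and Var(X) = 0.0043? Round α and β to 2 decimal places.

α = 28.97, β = 7.24

Write ν = α+β; then α = μν and Var = μ(1−μ)/(ν+1).
ν = μ(1−μ)/Var − 1 = 0.1600/0.0043 − 1 = 36.2093.
α = 0.80·36.2093 = 28.97, β = 0.20·36.2093 = 7.24.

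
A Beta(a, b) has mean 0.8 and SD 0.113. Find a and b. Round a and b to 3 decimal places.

σ² = 0.113² = 0.012769.
With s = a+b, Var = μ(1−μ)/(s+1), so s+1 = (0.8×0.2)/0.012769 = 12.5303 and s = 11.5303.
a = μs = 9.224, b = (1−μ)s = 2.306.

a = 9.224, b = 2.306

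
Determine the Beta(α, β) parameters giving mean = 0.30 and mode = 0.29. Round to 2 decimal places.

α = 12.60, β = 29.40

With s = α+β: μ = α/s and mode = (α−1)/(s−2). Eliminating α = μs,
μs − 1 = m(s−2) ⇒ s(μ−m) = 1−2m ⇒ s = 0.42/0.01 = 42.0000.
So α = μs = 12.60, β = (1−μ)s = 29.40.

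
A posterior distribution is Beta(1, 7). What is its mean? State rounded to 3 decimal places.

The Beta mean is α/(α+β) = 1/(1+7) = 0.125.

0.125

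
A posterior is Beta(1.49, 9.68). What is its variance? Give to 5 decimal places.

0.00950

μ = 1.49/11.17 = 0.133393; Var = μ(1−μ)/(α+β+1) = 0.1155993/12.17 = 0.00950.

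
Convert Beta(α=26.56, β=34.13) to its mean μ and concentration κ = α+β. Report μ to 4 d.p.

κ = α+β = 26.56+34.13 = 60.69; μ = α/κ = 26.56/60.69 = 0.4376.

μ = 0.4376, κ = 60.69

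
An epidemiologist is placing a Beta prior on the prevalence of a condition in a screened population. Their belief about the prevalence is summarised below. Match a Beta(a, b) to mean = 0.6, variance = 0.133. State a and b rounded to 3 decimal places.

Write ν = a+b; then a = μν and Var = μ(1−μ)/(ν+1).
ν = μ(1−μ)/Var − 1 = 0.24/0.133 − 1 = 0.8045.
a = 0.6·0.8045 = 0.483, b = 0.4·0.8045 = 0.322.

a = 0.483, b = 0.322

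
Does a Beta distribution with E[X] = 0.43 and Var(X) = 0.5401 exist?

For any Beta, Var(X) < E[X]·(1−E[X]).
Here μ(1−μ) = 0.43×0.57 = 0.2451, and 0.5401 ≥ 0.2451.

No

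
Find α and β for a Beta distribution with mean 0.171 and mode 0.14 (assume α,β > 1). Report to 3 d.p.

With s = α+β: μ = α/s and mode = (α−1)/(s−2). Eliminating α = μs,
μs − 1 = m(s−2) ⇒ s(μ−m) = 1−2m ⇒ s = 0.72/0.031 = 23.2258.
So α = μs = 3.972, β = (1−μ)s = 19.254.

α = 3.972, β = 19.254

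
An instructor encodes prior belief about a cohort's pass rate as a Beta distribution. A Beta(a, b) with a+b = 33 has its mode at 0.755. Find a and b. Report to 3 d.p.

a = 24.405, b = 8.595

Mode = (a−1)/(κ−2) with κ = a+b, so a−1 = 0.755·31 = 23.405.
a = 24.405; b = κ − a = 8.595.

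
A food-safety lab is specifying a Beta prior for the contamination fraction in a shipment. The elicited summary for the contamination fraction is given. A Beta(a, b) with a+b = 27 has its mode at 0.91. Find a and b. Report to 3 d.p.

a = 23.750, b = 3.250

For a,b>1 the mode is (a−1)/(a+b−2), so a = mode·(κ−2)+1 = 0.91×25+1 = 23.750.
And b = (1−mode)·(κ−2)+1 = 0.09×25+1 = 3.250.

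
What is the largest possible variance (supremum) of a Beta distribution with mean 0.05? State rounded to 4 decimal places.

For fixed mean μ the Beta variance is μ(1−μ)/(α+β+1), increasing as α+β decreases.
Its least upper bound (not attained) is μ(1−μ) = 0.05·0.95 = 0.0475.

0.0475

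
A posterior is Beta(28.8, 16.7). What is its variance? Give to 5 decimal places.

0.00500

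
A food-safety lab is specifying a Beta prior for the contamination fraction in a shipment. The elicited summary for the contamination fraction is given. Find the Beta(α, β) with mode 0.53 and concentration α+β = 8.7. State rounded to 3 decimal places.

Mode = (α−1)/(κ−2) with κ = α+β, so α−1 = 0.53·6.7 = 3.551.
α = 4.551; β = κ − α = 4.149.

α = 4.551, β = 4.149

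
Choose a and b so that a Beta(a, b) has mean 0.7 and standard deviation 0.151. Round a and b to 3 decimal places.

σ² = 0.151² = 0.022801.
With s = a+b, Var = μ(1−μ)/(s+1), so s+1 = (0.7×0.3)/0.022801 = 9.2101 and s = 8.2101.
a = μs = 5.747, b = (1−μ)s = 2.463.

a = 5.747, b = 2.463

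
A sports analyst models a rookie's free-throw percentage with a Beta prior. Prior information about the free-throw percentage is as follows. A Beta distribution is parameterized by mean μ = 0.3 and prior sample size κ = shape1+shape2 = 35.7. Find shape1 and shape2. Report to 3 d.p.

shape1 = 10.710, shape2 = 24.990

Split κ in proportion μ : (1−μ): shape1 = 0.3·35.7 = 10.710, shape2 = 35.7 − 10.710 = 24.990.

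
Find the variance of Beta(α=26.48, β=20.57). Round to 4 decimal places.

0.0051

Var = αβ/[(α+β)²(α+β+1)] = (26.48×20.57)/(47.05²×48.05) = 544.6936/106368.405125 = 0.0051.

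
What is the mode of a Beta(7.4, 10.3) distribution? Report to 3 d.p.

0.408

The density x^(α−1)(1−x)^(β−1) is maximised at (α−1)/(α+β−2) = 6.4/15.7 = 0.408.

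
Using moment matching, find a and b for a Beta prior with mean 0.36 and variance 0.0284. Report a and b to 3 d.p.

By moment matching, a+b = μ(1−μ)/σ² − 1 = (0.36·0.64)/0.0284 − 1 = 8.1127 − 1 = 7.1127.
Since a/(a+b) = μ, a = 0.36·7.1127 = 2.561 and b = 0.64·7.1127 = 4.552.

a = 2.561, b = 4.552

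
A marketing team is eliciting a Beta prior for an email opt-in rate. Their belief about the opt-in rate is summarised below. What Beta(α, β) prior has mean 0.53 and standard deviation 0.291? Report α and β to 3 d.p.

α = 1.029, β = 0.913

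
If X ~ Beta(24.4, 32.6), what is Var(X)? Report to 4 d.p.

Var = αβ/[(α+β)²(α+β+1)] = (24.4×32.6)/(57.0²×58.0) = 795.44/188442.000 = 0.0042.

0.0042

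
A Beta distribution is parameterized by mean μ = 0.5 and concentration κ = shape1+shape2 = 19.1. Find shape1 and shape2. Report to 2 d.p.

shape1 = 9.55, shape2 = 9.55

Split κ in proportion μ : (1−μ): shape1 = 0.5·19.1 = 9.55, shape2 = 19.1 − 9.55 = 9.55.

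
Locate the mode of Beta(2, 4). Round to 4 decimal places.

0.2500

The density x^(α−1)(1−x)^(β−1) is maximised at (α−1)/(α+β−2) = 1/4 = 0.2500.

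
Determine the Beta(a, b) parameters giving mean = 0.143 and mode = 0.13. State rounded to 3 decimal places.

Let s = a+b. Mean gives a = μs = 0.143s; mode gives (a−1)/(s−2) = 0.13.
Substituting: 0.143s − 1 = 0.13(s−2) = 0.13s − 0.26, so 0.013s = 0.74 and s = 56.9231.
Then a = 0.143×56.9231 = 8.140 and b = s−a = 48.783.

a = 8.140, b = 48.783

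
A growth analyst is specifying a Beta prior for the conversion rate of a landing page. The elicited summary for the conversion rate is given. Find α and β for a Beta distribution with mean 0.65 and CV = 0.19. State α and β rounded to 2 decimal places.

α = 9.05, β = 4.87

Var = (CV·μ)² = (0.19×0.65)² = 0.015252.
α+β = μ(1−μ)/Var − 1 = 0.2275/0.015252 − 1 = 13.9158.
Thus α = 0.65·13.9158 = 9.05 and β = 0.35·13.9158 = 4.87.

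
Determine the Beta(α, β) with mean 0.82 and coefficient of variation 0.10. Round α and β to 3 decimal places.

α = 17.180, β = 3.771

σ = CV·μ = 0.10×0.82 = 0.08200, so σ² = 0.006724.
s+1 = μ(1−μ)/σ² = 0.1476/0.006724 = 21.9512, so s = α+β = 20.9512.
α = μs = 17.180, β = (1−μ)s = 3.771.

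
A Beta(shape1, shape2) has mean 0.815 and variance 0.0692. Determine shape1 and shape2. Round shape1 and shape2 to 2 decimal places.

Write ν = shape1+shape2; then shape1 = μν and Var = μ(1−μ)/(ν+1).
ν = μ(1−μ)/Var − 1 = 0.150775/0.0692 − 1 = 1.1788.
shape1 = 0.815·1.1788 = 0.96, shape2 = 0.185·1.1788 = 0.22.

shape1 = 0.96, shape2 = 0.22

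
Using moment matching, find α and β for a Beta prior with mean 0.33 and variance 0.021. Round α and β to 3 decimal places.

α = 3.144, β = 6.384

By moment matching, α+β = μ(1−μ)/σ² − 1 = (0.33·0.67)/0.021 − 1 = 10.5286 − 1 = 9.5286.
Since α/(α+β) = μ, α = 0.33·9.5286 = 3.144 and β = 0.67·9.5286 = 6.384.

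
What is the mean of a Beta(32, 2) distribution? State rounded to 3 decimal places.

0.941

E[X] = α/(α+β) = 32/34 = 0.941.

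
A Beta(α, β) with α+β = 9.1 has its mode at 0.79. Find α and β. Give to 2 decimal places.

Since the density peak of Beta(α,β) is at (α−1)/(α+β−2),
α = 1 + 0.79(9.1−2) = 6.61 and β = 9.1 − 6.61 = 2.49.

α = 6.61, β = 2.49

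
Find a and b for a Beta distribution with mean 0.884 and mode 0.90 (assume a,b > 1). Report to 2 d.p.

With s = a+b: μ = a/s and mode = (a−1)/(s−2). Eliminating a = μs,
μs − 1 = m(s−2) ⇒ s(μ−m) = 1−2m ⇒ s = -0.80/-0.016 = 50.0000.
So a = μs = 44.20, b = (1−μ)s = 5.80.

a = 44.20, b = 5.80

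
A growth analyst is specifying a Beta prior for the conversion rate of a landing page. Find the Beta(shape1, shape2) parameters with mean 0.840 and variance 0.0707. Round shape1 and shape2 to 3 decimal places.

By moment matching, shape1+shape2 = μ(1−μ)/σ² − 1 = (0.840·0.160)/0.0707 − 1 = 1.9010 − 1 = 0.9010.
Since shape1/(shape1+shape2) = μ, shape1 = 0.840·0.9010 = 0.757 and shape2 = 0.160·0.9010 = 0.144.

shape1 = 0.757, shape2 = 0.144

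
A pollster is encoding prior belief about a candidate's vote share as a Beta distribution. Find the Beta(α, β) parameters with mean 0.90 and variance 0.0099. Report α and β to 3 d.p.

Write ν = α+β; then α = μν and Var = μ(1−μ)/(ν+1).
ν = μ(1−μ)/Var − 1 = 0.0900/0.0099 − 1 = 8.0909.
α = 0.90·8.0909 = 7.282, β = 0.10·8.0909 = 0.809.

α = 7.282, β = 0.809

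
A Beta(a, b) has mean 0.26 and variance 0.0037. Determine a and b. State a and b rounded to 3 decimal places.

a = 13.260, b = 37.740

Write ν = a+b; then a = μν and Var = μ(1−μ)/(ν+1).
ν = μ(1−μ)/Var − 1 = 0.1924/0.0037 − 1 = 51.0000.
a = 0.26·51.0000 = 13.260, b = 0.74·51.0000 = 37.740.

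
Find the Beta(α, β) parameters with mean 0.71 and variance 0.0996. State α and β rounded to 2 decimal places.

α = 0.76, β = 0.31

Let s = α+β. The Beta variance is μ(1−μ)/(s+1).
So s+1 = μ(1−μ)/σ² = (0.71×0.29)/0.0996 = 0.2059/0.0996 = 2.0673, giving s = 1.0673.
Then α = μs = 0.71×1.0673 = 0.76 and β = (1−μ)s = 0.29×1.0673 = 0.31.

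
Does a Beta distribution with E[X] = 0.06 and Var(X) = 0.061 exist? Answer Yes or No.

No

A Beta with mean μ has variance μ(1−μ)/(α+β+1) < μ(1−μ).
Here μ(1−μ) = 0.06×0.94 = 0.0564, and 0.061 ≥ 0.0564.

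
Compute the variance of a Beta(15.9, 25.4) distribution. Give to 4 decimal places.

0.0056

Var = αβ/[(α+β)²(α+β+1)] = (15.9×25.4)/(41.3²×42.3) = 403.86/72150.687 = 0.0056.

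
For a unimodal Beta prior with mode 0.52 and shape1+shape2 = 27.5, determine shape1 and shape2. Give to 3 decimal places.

For shape1,shape2>1 the mode is (shape1−1)/(shape1+shape2−2), so shape1 = mode·(κ−2)+1 = 0.52×25.5+1 = 14.260.
And shape2 = (1−mode)·(κ−2)+1 = 0.48×25.5+1 = 13.240.

shape1 = 14.260, shape2 = 13.240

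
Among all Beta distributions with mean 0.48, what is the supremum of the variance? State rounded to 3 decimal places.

For fixed mean μ the Beta variance is μ(1−μ)/(α+β+1), increasing as α+β decreases.
Its least upper bound (not attained) is μ(1−μ) = 0.48·0.52 = 0.250.

0.250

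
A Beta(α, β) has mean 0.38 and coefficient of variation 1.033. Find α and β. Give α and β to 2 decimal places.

σ = CV·μ = 1.033×0.38 = 0.39254, so σ² = 0.154088.
s+1 = μ(1−μ)/σ² = 0.2356/0.154088 = 1.5290, so s = α+β = 0.5290.
α = μs = 0.20, β = (1−μ)s = 0.33.

α = 0.20, β = 0.33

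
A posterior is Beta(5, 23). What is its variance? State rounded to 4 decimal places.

μ = 5/28 = 0.178571; Var = μ(1−μ)/(α+β+1) = 0.1466837/29 = 0.0051.

0.0051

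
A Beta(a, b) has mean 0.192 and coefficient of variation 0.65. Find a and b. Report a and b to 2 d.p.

a = 1.72, b = 7.24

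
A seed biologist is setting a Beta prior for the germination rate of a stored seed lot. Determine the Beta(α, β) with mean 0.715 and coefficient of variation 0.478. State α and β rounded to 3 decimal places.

α = 0.532, β = 0.212

σ = CV·μ = 0.478×0.715 = 0.34177, so σ² = 0.116807.
s+1 = μ(1−μ)/σ² = 0.203775/0.116807 = 1.7445, so s = α+β = 0.7445.
α = μs = 0.532, β = (1−μ)s = 0.212.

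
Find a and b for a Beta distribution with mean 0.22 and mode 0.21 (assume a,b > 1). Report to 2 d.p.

a = 12.76, b = 45.24

With s = a+b: μ = a/s and mode = (a−1)/(s−2). Eliminating a = μs,
μs − 1 = m(s−2) ⇒ s(μ−m) = 1−2m ⇒ s = 0.58/0.01 = 58.0000.
So a = μs = 12.76, b = (1−μ)s = 45.24.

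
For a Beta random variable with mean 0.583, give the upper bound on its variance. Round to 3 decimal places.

0.243

Var = μ(1−μ)/(α+β+1), which approaches μ(1−μ) as α+β → 0.
So the supremum is μ(1−μ) = 0.583×0.417 = 0.243.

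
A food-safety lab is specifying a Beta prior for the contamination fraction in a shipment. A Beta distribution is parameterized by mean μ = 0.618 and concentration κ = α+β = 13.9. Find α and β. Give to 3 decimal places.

α = 8.590, β = 5.310

α = μκ = 0.618×13.9 = 8.590 and β = (1−μ)κ = 0.382×13.9 = 5.310.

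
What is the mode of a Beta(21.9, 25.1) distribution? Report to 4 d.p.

0.4644

With α,β > 1, mode = (α−1)/(α+β−2) = 20.9/45.0 = 0.4644.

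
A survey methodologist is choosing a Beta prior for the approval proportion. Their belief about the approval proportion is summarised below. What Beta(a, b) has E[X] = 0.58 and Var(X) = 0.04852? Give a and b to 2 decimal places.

a = 2.33, b = 1.69

By moment matching, a+b = μ(1−μ)/σ² − 1 = (0.58·0.42)/0.04852 − 1 = 5.0206 − 1 = 4.0206.
Since a/(a+b) = μ, a = 0.58·4.0206 = 2.33 and b = 0.42·4.0206 = 1.69.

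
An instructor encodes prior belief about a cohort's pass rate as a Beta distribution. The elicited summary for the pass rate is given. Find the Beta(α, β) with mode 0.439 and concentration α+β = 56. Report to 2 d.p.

Since the density peak of Beta(α,β) is at (α−1)/(α+β−2),
α = 1 + 0.439(56−2) = 24.71 and β = 56 − 24.71 = 31.29.

α = 24.71, β = 31.29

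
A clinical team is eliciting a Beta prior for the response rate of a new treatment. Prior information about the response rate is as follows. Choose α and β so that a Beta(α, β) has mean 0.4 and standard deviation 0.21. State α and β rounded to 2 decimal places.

α = 1.78, β = 2.67

First σ² = 0.0441. Setting α = μn, β = (1−μ)n with n = α+β,
μ(1−μ)/(n+1) = 0.0441 ⇒ n+1 = 0.24/0.0441 = 5.4422 ⇒ n = 4.4422.
Hence α = 0.4×4.4422 = 1.78, β = 0.6×4.4422 = 2.67.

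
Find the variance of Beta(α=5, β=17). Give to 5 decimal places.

α+β = 22 and αβ = 85, so Var = αβ/[(α+β)²(α+β+1)] = 85/11132 = 0.00764.

0.00764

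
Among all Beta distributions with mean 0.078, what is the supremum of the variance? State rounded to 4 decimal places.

Var = μ(1−μ)/(α+β+1), which approaches μ(1−μ) as α+β → 0.
So the supremum is μ(1−μ) = 0.078×0.922 = 0.0719.

0.0719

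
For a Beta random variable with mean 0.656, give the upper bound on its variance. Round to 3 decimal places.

0.226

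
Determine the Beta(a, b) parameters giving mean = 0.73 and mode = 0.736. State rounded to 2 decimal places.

With s = a+b: μ = a/s and mode = (a−1)/(s−2). Eliminating a = μs,
μs − 1 = m(s−2) ⇒ s(μ−m) = 1−2m ⇒ s = -0.472/-0.006 = 78.6667.
So a = μs = 57.43, b = (1−μ)s = 21.24.

a = 57.43, b = 21.24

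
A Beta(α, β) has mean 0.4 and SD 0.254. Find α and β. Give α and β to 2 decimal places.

σ² = 0.254² = 0.064516.
With s = α+β, Var = μ(1−μ)/(s+1), so s+1 = (0.4×0.6)/0.064516 = 3.7200 and s = 2.7200.
α = μs = 1.09, β = (1−μ)s = 1.63.

α = 1.09, β = 1.63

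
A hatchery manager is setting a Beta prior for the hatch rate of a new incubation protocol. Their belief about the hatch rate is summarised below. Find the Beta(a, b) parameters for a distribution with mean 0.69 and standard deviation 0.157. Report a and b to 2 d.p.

a = 5.30, b = 2.38

First σ² = 0.024649. Setting a = μn, b = (1−μ)n with n = a+b,
μ(1−μ)/(n+1) = 0.024649 ⇒ n+1 = 0.2139/0.024649 = 8.6778 ⇒ n = 7.6778.
Hence a = 0.69×7.6778 = 5.30, b = 0.31×7.6778 = 2.38.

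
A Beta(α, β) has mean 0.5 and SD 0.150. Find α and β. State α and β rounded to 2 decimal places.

First σ² = 0.022500. Setting α = μn, β = (1−μ)n with n = α+β,
μ(1−μ)/(n+1) = 0.022500 ⇒ n+1 = 0.25/0.022500 = 11.1111 ⇒ n = 10.1111.
Hence α = 0.5×10.1111 = 5.06, β = 0.5×10.1111 = 5.06.

α = 5.06, β = 5.06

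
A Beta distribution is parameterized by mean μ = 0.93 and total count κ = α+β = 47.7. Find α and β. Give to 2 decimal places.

α = 44.36, β = 3.34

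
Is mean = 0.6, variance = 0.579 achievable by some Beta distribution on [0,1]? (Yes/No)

The Beta variance bound is σ² < μ(1−μ).
Here μ(1−μ) = 0.6×0.4 = 0.24, and 0.579 ≥ 0.24.

No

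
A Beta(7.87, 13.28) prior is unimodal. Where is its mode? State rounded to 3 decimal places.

0.359

The density x^(α−1)(1−x)^(β−1) is maximised at (α−1)/(α+β−2) = 6.87/19.15 = 0.359.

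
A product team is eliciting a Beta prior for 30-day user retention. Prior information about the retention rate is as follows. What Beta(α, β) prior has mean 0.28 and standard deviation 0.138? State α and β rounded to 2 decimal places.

α = 2.68, β = 6.90

Variance = 0.138² = 0.019044. The moment-matching identity α+β = μ(1−μ)/Var − 1 gives
α+β = 0.2016/0.019044 − 1 = 9.5860, so α = μ·9.5860 = 2.68 and β = (1−μ)·9.5860 = 6.90.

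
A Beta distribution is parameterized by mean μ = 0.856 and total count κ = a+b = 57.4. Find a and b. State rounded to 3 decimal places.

a = 49.134, b = 8.266

a = μκ = 0.856×57.4 = 49.134 and b = (1−μ)κ = 0.144×57.4 = 8.266.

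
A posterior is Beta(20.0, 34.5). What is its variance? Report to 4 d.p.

0.0042

α+β = 54.5 and αβ = 690.00, so Var = αβ/[(α+β)²(α+β+1)] = 690.00/164848.875 = 0.0042.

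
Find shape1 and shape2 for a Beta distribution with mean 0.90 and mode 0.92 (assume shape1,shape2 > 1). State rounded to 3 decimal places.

shape1 = 37.800, shape2 = 4.200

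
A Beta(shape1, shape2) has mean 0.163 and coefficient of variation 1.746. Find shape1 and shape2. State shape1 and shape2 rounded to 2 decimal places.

shape1 = 0.11, shape2 = 0.57

σ = CV·μ = 1.746×0.163 = 0.28460, so σ² = 0.080996.
s+1 = μ(1−μ)/σ² = 0.136431/0.080996 = 1.6844, so s = shape1+shape2 = 0.6844.
shape1 = μs = 0.11, shape2 = (1−μ)s = 0.57.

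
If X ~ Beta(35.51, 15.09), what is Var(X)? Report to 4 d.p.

0.0041

Var = αβ/[(α+β)²(α+β+1)] = (35.51×15.09)/(50.60²×51.60) = 535.8459/132114.576000 = 0.0041.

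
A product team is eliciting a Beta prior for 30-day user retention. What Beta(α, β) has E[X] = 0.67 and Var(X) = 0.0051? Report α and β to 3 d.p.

α = 28.376, β = 13.976

Let s = α+β. The Beta variance is μ(1−μ)/(s+1).
So s+1 = μ(1−μ)/σ² = (0.67×0.33)/0.0051 = 0.2211/0.0051 = 43.3529, giving s = 42.3529.
Then α = μs = 0.67×42.3529 = 28.376 and β = (1−μ)s = 0.33×42.3529 = 13.976.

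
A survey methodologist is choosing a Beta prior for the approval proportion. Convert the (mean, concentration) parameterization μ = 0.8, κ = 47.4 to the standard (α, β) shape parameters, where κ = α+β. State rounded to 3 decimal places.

α = μκ = 0.8×47.4 = 37.920 and β = (1−μ)κ = 0.2×47.4 = 9.480.

α = 37.920, β = 9.480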